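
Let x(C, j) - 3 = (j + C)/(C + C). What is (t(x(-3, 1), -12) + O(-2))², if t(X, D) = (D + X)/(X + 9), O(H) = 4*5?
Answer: 509796/1369 ≈ 372.39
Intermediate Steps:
x(C, j) = 3 + (C + j)/(2*C) (x(C, j) = 3 + (j + C)/(C + C) = 3 + (C + j)/((2*C)) = 3 + (C + j)*(1/(2*C)) = 3 + (C + j)/(2*C))
O(H) = 20
t(X, D) = (D + X)/(9 + X)
(t(x(-3, 1), -12) + O(-2))² = ((-12 + (½)*(1 + 7*(-3))/(-3))/(9 + (½)*(1 + 7*(-3))/(-3)) + 20)² = ((-12 + (½)*(-⅓)*(1 - 21))/(9 + (½)*(-⅓)*(1 - 21)) + 20)² = ((-12 + (½)*(-⅓)*(-20))/(9 + (½)*(-⅓)*(-20)) + 20)² = ((-12 + 10/3)/(9 + 10/3) + 20)² = (-26/3/(37/3) + 20)² = ((3/37)*(-26/3) + 20)² = (-26/37 + 20)² = (714/37)² = 509796/1369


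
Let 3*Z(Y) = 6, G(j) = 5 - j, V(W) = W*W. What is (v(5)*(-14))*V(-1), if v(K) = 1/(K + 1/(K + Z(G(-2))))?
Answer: -49/18 ≈ -2.7222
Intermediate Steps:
V(W) = W**2
Z(Y) = 2 (Z(Y) = (1/3)*6 = 2)
v(K) = 1/(K + 1/(2 + K)) (v(K) = 1/(K + 1/(K + 2)) = 1/(K + 1/(2 + K)))
(v(5)*(-14))*V(-1) = (((2 + 5)/(1 + 5**2 + 2*5))*(-14))*(-1)**2 = ((7/(1 + 25 + 10))*(-14))*1 = ((7/36)*(-14))*1 = -49/18*1 = -49/18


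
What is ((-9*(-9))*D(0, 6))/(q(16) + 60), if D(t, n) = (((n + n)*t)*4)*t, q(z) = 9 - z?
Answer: 0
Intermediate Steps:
D(t, n) = 8*n*t² (D(t, n) = (((2*n)*t)*4)*t = ((2*n*t)*4)*t = (8*n*t)*t = 8*n*t²)
((-9*(-9))*D(0, 6))/(q(16) + 60) = ((-9*(-9))*(8*6*0²))/((9 - 1*16) + 60) = (81*(8*6*0))/((9 - 16) + 60) = (81*0)/(-7 + 60) = 0/53 = 0*(1/53) = 0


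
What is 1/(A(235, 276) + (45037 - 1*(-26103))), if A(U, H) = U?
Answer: 1/71375 ≈ 1.4011e-5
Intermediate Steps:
1/(A(235, 276) + (45037 - 1*(-26103))) = 1/(235 + (45037 - 1*(-26103))) = 1/(235 + (45037 + 26103)) = 1/(235 + 71140) = 1/71375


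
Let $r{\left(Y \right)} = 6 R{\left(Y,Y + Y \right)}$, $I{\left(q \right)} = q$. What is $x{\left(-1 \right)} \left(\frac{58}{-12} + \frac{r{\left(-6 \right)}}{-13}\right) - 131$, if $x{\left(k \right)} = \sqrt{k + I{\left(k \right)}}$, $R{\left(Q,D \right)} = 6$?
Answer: $-131 - \frac{593 i \sqrt{2}}{78} \approx -131.0 - 10.752 i$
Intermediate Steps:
$r{\left(Y \right)} = 36$ ($r{\left(Y \right)} = 6 \cdot 6 = 36$)
$x{\left(k \right)} = \sqrt{2} \sqrt{k}$ ($x{\left(k \right)} = \sqrt{k + k} = \sqrt{2 k} = \sqrt{2} \sqrt{k}$)
$x{\left(-1 \right)} \left(\frac{58}{-12} + \frac{r{\left(-6 \right)}}{-13}\right) - 131 = \sqrt{2} \sqrt{-1} \left(\frac{58}{-12} + \frac{36}{-13}\right) - 131 = \sqrt{2} i \left(58 \left(- \frac{1}{12}\right) + 36 \left(- \frac{1}{13}\right)\right) - 131 = i \sqrt{2} \left(- \frac{29}{6} - \frac{36}{13}\right) - 131 = i \sqrt{2} \left(- \frac{593}{78}\right) - 131 = - \frac{593 i \sqrt{2}}{78} - 131 = -131 - \frac{593 i \sqrt{2}}{78}$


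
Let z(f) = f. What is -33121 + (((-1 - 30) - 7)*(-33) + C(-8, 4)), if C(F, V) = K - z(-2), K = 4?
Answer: -31861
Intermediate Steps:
C(F, V) = 6 (C(F, V) = 4 - 1*(-2) = 4 + 2 = 6)
-33121 + (((-1 - 30) - 7)*(-33) + C(-8, 4)) = -33121 + (((-1 - 30) - 7)*(-33) + 6) = -33121 + ((-31 - 7)*(-33) + 6) = -33121 + (-38*(-33) + 6) = -33121 + (1254 + 6) = -33121 + 1260 = -31861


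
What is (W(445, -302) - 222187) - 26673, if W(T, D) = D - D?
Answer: -248860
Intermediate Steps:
W(T, D) = 0
(W(445, -302) - 222187) - 26673 = (0 - 222187) - 26673 = -222187 - 26673 = -248860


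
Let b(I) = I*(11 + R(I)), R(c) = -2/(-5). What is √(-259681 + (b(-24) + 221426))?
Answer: I*√963215/5 ≈ 196.29*I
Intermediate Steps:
R(c) = ⅖ (R(c) = -2*(-⅕) = ⅖)
b(I) = 57*I/5 (b(I) = I*(11 + ⅖) = I*(57/5) = 57*I/5)
√(-259681 + (b(-24) + 221426)) = √(-259681 + ((57/5)*(-24) + 221426)) = √(-259681 + (-1368/5 + 221426)) = √(-259681 + 1105762/5) = √(-192643/5) = I*√963215/5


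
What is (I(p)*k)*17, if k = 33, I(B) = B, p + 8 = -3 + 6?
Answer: -2805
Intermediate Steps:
p = -5 (p = -8 + (-3 + 6) = -8 + 3 = -5)
(I(p)*k)*17 = -5*33*17 = -165*17 = -2805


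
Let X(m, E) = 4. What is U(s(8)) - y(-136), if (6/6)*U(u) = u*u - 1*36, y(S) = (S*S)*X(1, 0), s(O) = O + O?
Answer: -73764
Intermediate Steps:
s(O) = 2*O
y(S) = 4*S**2 (y(S) = (S*S)*4 = S**2*4 = 4*S**2)
U(u) = -36 + u**2 (U(u) = u*u - 1*36 = u**2 - 36 = -36 + u**2)
U(s(8)) - y(-136) = (-36 + (2*8)**2) - 4*(-136)**2 = (-36 + 16**2) - 4*18496 = (-36 + 256) - 1*73984 = 220 - 73984 = -73764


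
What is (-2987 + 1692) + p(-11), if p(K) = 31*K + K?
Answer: -1647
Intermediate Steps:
p(K) = 32*K
(-2987 + 1692) + p(-11) = (-2987 + 1692) + 32*(-11) = -1295 - 352 = -1647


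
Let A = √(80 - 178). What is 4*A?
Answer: 28*I*√2 ≈ 39.598*I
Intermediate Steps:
A = 7*I*√2 (A = √(-98) = 7*I*√2 ≈ 9.8995*I)
4*A = 4*(7*I*√2) = 28*I*√2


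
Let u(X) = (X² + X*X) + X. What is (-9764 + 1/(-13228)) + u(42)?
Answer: -81934233/13228 ≈ -6194.0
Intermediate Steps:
u(X) = X + 2*X² (u(X) = (X² + X²) + X = 2*X² + X = X + 2*X²)
(-9764 + 1/(-13228)) + u(42) = (-9764 + 1/(-13228)) + 42*(1 + 2*42) = (-9764 - 1/13228) + 42*(1 + 84) = -129158193/13228 + 42*85 = -129158193/13228 + 3570 = -81934233/13228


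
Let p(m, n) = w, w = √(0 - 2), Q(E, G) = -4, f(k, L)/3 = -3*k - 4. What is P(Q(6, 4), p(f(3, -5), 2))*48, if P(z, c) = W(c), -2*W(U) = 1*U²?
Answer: 48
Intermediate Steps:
f(k, L) = -12 - 9*k (f(k, L) = 3*(-3*k - 4) = 3*(-4 - 3*k) = -12 - 9*k)
w = I*√2 (w = √(-2) = I*√2 ≈ 1.4142*I)
p(m, n) = I*√2
W(U) = -U²/2
P(z, c) = -c²/2
P(Q(6, 4), p(f(3, -5), 2))*48 = -(I*√2)²/2*48 = -½*(-2)*48 = 1*48 = 48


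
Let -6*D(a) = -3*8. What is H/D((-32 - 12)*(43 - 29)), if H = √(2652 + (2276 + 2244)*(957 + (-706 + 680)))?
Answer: √1052693/2 ≈ 513.00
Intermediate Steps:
D(a) = 4 (D(a) = -(-1)*8/2 = -⅙*(-24) = 4)
H = 2*√1052693 (H = √(2652 + 4520*(957 - 26)) = √(2652 + 4520*931) = √(2652 + 4208120) = √4210772 = 2*√1052693 ≈ 2052.0)
H/D((-32 - 12)*(43 - 29)) = (2*√1052693)/4 = (2*√1052693)*(¼) = √1052693/2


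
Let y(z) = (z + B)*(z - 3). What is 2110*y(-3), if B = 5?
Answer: -25320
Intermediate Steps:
y(z) = (-3 + z)*(5 + z) (y(z) = (z + 5)*(z - 3) = (5 + z)*(-3 + z) = (-3 + z)*(5 + z))
2110*y(-3) = 2110*(-15 + (-3)² + 2*(-3)) = 2110*(-15 + 9 - 6) = 2110*(-12) = -25320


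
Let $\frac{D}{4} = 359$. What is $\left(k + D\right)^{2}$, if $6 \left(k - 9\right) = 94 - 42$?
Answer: $\frac{19018321}{9} \approx 2.1131 \cdot 10^{6}$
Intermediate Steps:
$k = \frac{53}{3}$ ($k = 9 + \frac{94 - 42}{6} = 9 + \frac{1}{6} \cdot 52 = 9 + \frac{26}{3} = \frac{53}{3} \approx 17.667$)
$D = 1436$ ($D = 4 \cdot 359 = 1436$)
$\left(k + D\right)^{2} = \left(\frac{53}{3} + 1436\right)^{2} = \left(\frac{4361}{3}\right)^{2} = \frac{19018321}{9}$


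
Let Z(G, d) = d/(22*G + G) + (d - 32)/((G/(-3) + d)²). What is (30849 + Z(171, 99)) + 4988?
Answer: 27625645199/770868 ≈ 35837.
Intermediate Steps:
Z(G, d) = (-32 + d)/(d - G/3)² + d/(23*G) (Z(G, d) = d/((23*G)) + (-32 + d)/((G*(-⅓) + d)²) = d*(1/(23*G)) + (-32 + d)/((-G/3 + d)²) = d/(23*G) + (-32 + d)/((d - G/3)²) = d/(23*G) + (-32 + d)/(d - G/3)² = (-32 + d)/(d - G/3)² + d/(23*G))
(30849 + Z(171, 99)) + 4988 = (30849 + (-288/(171 - 3*99)² + 9*99/(171 - 3*99)² + (1/23)*99/171)) + 4988 = (30849 + (-288/(171 - 297)² + 9*99/(171 - 297)² + (1/23)*99*(1/171))) + 4988 = (30849 + (-288/(-126)² + 9*99/(-126)² + 11/437)) + 4988 = (30849 + (-288*1/15876 + 9*99*(1/15876) + 11/437)) + 4988 = (30849 + (-8/441 + 11/196 + 11/437)) + 4988 = (30849 + 48683/770868) + 4988 = 23780555615/770868 + 4988 = 27625645199/770868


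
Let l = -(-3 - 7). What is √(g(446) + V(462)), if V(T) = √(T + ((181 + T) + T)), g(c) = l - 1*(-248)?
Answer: √(258 + √1567) ≈ 17.251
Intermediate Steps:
l = 10 (l = -1*(-10) = 10)
g(c) = 258 (g(c) = 10 - 1*(-248) = 10 + 248 = 258)
V(T) = √(181 + 3*T) (V(T) = √(T + (181 + 2*T)) = √(181 + 3*T))
√(g(446) + V(462)) = √(258 + √(181 + 3*462)) = √(258 + √(181 + 1386)) = √(258 + √1567)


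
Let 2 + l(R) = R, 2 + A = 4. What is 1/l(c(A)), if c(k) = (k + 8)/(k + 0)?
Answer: ⅓ ≈ 0.33333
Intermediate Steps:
A = 2 (A = -2 + 4 = 2)
c(k) = (8 + k)/k
l(R) = -2 + R
1/l(c(A)) = 1/(-2 + (8 + 2)/2) = 1/(-2 + (½)*10) = 1/(-2 + 5) = 1/3 = ⅓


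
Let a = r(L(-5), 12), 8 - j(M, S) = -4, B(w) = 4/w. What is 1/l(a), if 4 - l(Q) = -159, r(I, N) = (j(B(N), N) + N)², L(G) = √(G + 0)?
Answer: 1/163 ≈ 0.0061350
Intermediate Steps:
j(M, S) = 12 (j(M, S) = 8 - 1*(-4) = 8 + 4 = 12)
L(G) = √G
r(I, N) = (12 + N)²
a = 576 (a = (12 + 12)² = 24² = 576)
l(Q) = 163 (l(Q) = 4 - 1*(-159) = 4 + 159 = 163)
1/l(a) = 1/163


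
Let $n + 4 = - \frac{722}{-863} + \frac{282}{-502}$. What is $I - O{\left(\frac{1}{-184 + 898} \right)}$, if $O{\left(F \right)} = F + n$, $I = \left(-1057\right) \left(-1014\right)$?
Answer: $\frac{165766657363505}{154661682} \approx 1.0718 \cdot 10^{6}$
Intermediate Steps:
$n = - \frac{806913}{216613}$ ($n = -4 + \left(- \frac{722}{-863} + \frac{282}{-502}\right) = -4 + \left(\left(-722\right) \left(- \frac{1}{863}\right) + 282 \left(- \frac{1}{502}\right)\right) = -4 + \left(\frac{722}{863} - \frac{141}{251}\right) = -4 + \frac{59539}{216613} = - \frac{806913}{216613} \approx -3.7251$)
$I = 1071798$
$O{\left(F \right)} = - \frac{806913}{216613} + F$ ($O{\left(F \right)} = F - \frac{806913}{216613} = - \frac{806913}{216613} + F$)
$I - O{\left(\frac{1}{-184 + 898} \right)} = 1071798 - \left(- \frac{806913}{216613} + \frac{1}{-184 + 898}\right) = 1071798 - \left(- \frac{806913}{216613} + \frac{1}{714}\right) = 1071798 - - \frac{575919269}{154661682} = 1071798 + \frac{575919269}{154661682} = \frac{165766657363505}{154661682}$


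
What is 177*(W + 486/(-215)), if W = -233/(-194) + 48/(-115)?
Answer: -250767051/959330 ≈ -261.40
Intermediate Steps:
W = 17483/22310 (W = -233*(-1/194) + 48*(-1/115) = 233/194 - 48/115 = 17483/22310 ≈ 0.78364)
177*(W + 486/(-215)) = 177*(17483/22310 + 486/(-215)) = 177*(17483/22310 + 486*(-1/215)) = 177*(17483/22310 - 486/215) = 177*(-1416763/959330) = -250767051/959330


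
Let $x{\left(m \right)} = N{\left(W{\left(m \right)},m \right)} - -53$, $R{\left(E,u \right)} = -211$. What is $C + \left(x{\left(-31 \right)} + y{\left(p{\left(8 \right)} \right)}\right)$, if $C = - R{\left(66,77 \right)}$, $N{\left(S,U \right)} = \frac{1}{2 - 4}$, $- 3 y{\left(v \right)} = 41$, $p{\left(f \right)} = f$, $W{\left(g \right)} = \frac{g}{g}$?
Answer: $\frac{1499}{6} \approx 249.83$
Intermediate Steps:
$W{\left(g \right)} = 1$
$y{\left(v \right)} = - \frac{41}{3}$ ($y{\left(v \right)} = \left(- \frac{1}{3}\right) 41 = - \frac{41}{3}$)
$N{\left(S,U \right)} = - \frac{1}{2}$ ($N{\left(S,U \right)} = \frac{1}{-2} = - \frac{1}{2}$)
$C = 211$ ($C = \left(-1\right) \left(-211\right) = 211$)
$x{\left(m \right)} = \frac{105}{2}$ ($x{\left(m \right)} = - \frac{1}{2} - -53 = - \frac{1}{2} + 53 = \frac{105}{2}$)
$C + \left(x{\left(-31 \right)} + y{\left(p{\left(8 \right)} \right)}\right) = 211 + \left(\frac{105}{2} - \frac{41}{3}\right) = 211 + \frac{233}{6} = \frac{1499}{6}$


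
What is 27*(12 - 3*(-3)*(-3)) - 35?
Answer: -440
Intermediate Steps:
27*(12 - 3*(-3)*(-3)) - 35 = 27*(12 - (-9)*(-3)) - 35 = 27*(12 - 1*27) - 35 = 27*(12 - 27) - 35 = 27*(-15) - 35 = -405 - 35 = -440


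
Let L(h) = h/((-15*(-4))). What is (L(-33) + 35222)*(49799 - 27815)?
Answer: 3871541784/5 ≈ 7.7431e+8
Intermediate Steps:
L(h) = h/60
(L(-33) + 35222)*(49799 - 27815) = ((1/60)*(-33) + 35222)*(49799 - 27815) = (-11/20 + 35222)*21984 = (704429/20)*21984 = 3871541784/5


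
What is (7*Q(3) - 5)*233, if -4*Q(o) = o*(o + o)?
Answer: -17009/2 ≈ -8504.5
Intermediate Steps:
Q(o) = -o²/2 (Q(o) = -o*(o + o)/4 = -o*2*o/4 = -o²/2)
(7*Q(3) - 5)*233 = (7*(-½*3²) - 5)*233 = (7*(-½*9) - 5)*233 = (7*(-9/2) - 5)*233 = (-63/2 - 5)*233 = -73/2*233 = -17009/2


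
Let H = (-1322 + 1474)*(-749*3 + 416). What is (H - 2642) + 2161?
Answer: -278793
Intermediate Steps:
H = -278312 (H = 152*(-2247 + 416) = 152*(-1831) = -278312)
(H - 2642) + 2161 = (-278312 - 2642) + 2161 = -280954 + 2161 = -278793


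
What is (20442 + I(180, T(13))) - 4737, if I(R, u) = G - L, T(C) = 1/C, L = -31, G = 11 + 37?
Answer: 15784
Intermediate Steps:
G = 48
I(R, u) = 79 (I(R, u) = 48 - 1*(-31) = 48 + 31 = 79)
(20442 + I(180, T(13))) - 4737 = (20442 + 79) - 4737 = 20521 - 4737 = 15784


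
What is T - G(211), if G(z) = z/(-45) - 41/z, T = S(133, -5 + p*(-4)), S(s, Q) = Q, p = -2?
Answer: 74851/9495 ≈ 7.8832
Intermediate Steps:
T = 3 (T = -5 - 2*(-4) = -5 + 8 = 3)
G(z) = -41/z - z/45 (G(z) = z*(-1/45) - 41/z = -z/45 - 41/z = -41/z - z/45)
T - G(211) = 3 - (-41/211 - 1/45*211) = 3 - (-41*1/211 - 211/45) = 3 - (-41/211 - 211/45) = 3 - 1*(-46366/9495) = 3 + 46366/9495 = 74851/9495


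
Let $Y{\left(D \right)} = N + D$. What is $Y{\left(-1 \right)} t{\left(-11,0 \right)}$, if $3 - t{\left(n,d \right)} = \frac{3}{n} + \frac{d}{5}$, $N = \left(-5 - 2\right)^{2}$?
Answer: $\frac{1728}{11} \approx 157.09$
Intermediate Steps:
$N = 49$ ($N = \left(-7\right)^{2} = 49$)
$Y{\left(D \right)} = 49 + D$
$t{\left(n,d \right)} = 3 - \frac{3}{n} - \frac{d}{5}$ ($t{\left(n,d \right)} = 3 - \left(\frac{3}{n} + \frac{d}{5}\right) = 3 - \frac{3}{n} - \frac{d}{5}$)
$Y{\left(-1 \right)} t{\left(-11,0 \right)} = \left(49 - 1\right) \left(3 - \frac{3}{-11} - 0\right) = 48 \left(3 - - \frac{3}{11} + 0\right) = 48 \left(3 + \frac{3}{11} + 0\right) = 48 \cdot \frac{36}{11} = \frac{1728}{11}$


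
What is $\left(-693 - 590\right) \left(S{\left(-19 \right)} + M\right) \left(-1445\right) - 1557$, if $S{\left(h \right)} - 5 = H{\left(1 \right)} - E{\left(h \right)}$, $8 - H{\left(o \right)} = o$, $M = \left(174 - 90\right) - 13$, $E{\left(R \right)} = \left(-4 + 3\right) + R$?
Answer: $190953748$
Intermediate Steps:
$E{\left(R \right)} = -1 + R$
$M = 71$ ($M = 84 - 13 = 71$)
$H{\left(o \right)} = 8 - o$
$S{\left(h \right)} = 13 - h$ ($S{\left(h \right)} = 5 + \left(\left(8 - 1\right) - \left(-1 + h\right)\right) = 5 + \left(7 - \left(-1 + h\right)\right) = 5 - \left(-8 + h\right) = 13 - h$)
$\left(-693 - 590\right) \left(S{\left(-19 \right)} + M\right) \left(-1445\right) - 1557 = \left(-693 - 590\right) \left(\left(13 - -19\right) + 71\right) \left(-1445\right) - 1557 = - 1283 \left(\left(13 + 19\right) + 71\right) \left(-1445\right) - 1557 = - 1283 \left(32 + 71\right) \left(-1445\right) - 1557 = \left(-1283\right) 103 \left(-1445\right) - 1557 = \left(-132149\right) \left(-1445\right) - 1557 = 190955305 - 1557 = 190953748$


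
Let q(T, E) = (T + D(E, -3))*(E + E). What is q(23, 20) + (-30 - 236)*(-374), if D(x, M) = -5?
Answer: 100204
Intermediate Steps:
q(T, E) = 2*E*(-5 + T) (q(T, E) = (T - 5)*(E + E) = (-5 + T)*(2*E) = 2*E*(-5 + T))
q(23, 20) + (-30 - 236)*(-374) = 2*20*(-5 + 23) + (-30 - 236)*(-374) = 2*20*18 - 266*(-374) = 720 + 99484 = 100204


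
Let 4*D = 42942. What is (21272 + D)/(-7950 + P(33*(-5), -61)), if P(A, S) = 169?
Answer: -2065/502 ≈ -4.1135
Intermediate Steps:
D = 21471/2 (D = (¼)*42942 = 21471/2 ≈ 10736.)
(21272 + D)/(-7950 + P(33*(-5), -61)) = (21272 + 21471/2)/(-7950 + 169) = (64015/2)/(-7781) = (64015/2)*(-1/7781) = -2065/502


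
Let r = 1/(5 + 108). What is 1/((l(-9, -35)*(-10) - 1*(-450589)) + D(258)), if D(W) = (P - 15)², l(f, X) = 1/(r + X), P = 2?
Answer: 1977/891149131 ≈ 2.2185e-6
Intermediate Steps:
r = 1/113 ≈ 0.0088496
l(f, X) = 1/(1/113 + X)
D(W) = 169 (D(W) = (2 - 15)² = (-13)² = 169)
1/((l(-9, -35)*(-10) - 1*(-450589)) + D(258)) = 1/(((113/(1 + 113*(-35)))*(-10) - 1*(-450589)) + 169) = 1/(((113/(1 - 3955))*(-10) + 450589) + 169) = 1/(((113/(-3954))*(-10) + 450589) + 169) = 1/(((113*(-1/3954))*(-10) + 450589) + 169) = 1/((-113/3954*(-10) + 450589) + 169) = 1/((565/1977 + 450589) + 169) = 1/(890815018/1977 + 169) = 1/(891149131/1977) = 1977/891149131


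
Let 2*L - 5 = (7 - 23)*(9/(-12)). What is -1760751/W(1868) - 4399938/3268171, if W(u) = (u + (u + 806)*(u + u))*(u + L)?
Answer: -3055702877600435/2269546296547854 ≈ -1.3464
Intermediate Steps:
L = 17/2 (L = 5/2 + ((7 - 23)*(9/(-12)))/2 = 5/2 + (-144*(-1)/12)/2 = 5/2 + (-16*(-3/4))/2 = 5/2 + (1/2)*12 = 5/2 + 6 = 17/2 ≈ 8.5000)
W(u) = (17/2 + u)*(u + 2*u*(806 + u)) (W(u) = (u + (u + 806)*(u + u))*(u + 17/2) = (u + (806 + u)*(2*u))*(17/2 + u) = (u + 2*u*(806 + u))*(17/2 + u) = (17/2 + u)*(u + 2*u*(806 + u)))
-1760751/W(1868) - 4399938/3268171 = -1760751*1/(934*(27421 + 4*1868**2 + 3260*1868)) - 4399938/3268171 = -1760751*1/(934*(27421 + 4*3489424 + 6089680)) - 4399938*1/3268171 = -1760751*1/(934*(27421 + 13957696 + 6089680)) - 4399938/3268171 = -1760751/((1/2)*1868*20074797) - 4399938/3268171 = -1760751/18749860398 - 4399938/3268171 = -1760751*1/18749860398 - 4399938/3268171 = -65213/694439274 - 4399938/3268171 = -3055702877600435/2269546296547854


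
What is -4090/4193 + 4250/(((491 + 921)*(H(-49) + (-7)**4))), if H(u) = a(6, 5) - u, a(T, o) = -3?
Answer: -7056900255/7243751326 ≈ -0.97421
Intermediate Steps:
H(u) = -3 - u
-4090/4193 + 4250/(((491 + 921)*(H(-49) + (-7)**4))) = -4090/4193 + 4250/(((491 + 921)*((-3 - 1*(-49)) + (-7)**4))) = -4090*1/4193 + 4250/((1412*((-3 + 49) + 2401))) = -4090/4193 + 4250/((1412*(46 + 2401))) = -4090/4193 + 4250/((1412*2447)) = -4090/4193 + 4250/3455164 = -4090/4193 + 4250*(1/3455164) = -4090/4193 + 2125/1727582 = -7056900255/7243751326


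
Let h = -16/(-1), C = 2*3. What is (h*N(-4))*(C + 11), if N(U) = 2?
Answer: 544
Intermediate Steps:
C = 6
h = 16 (h = -16*(-1) = 16)
(h*N(-4))*(C + 11) = (16*2)*(6 + 11) = 32*17 = 544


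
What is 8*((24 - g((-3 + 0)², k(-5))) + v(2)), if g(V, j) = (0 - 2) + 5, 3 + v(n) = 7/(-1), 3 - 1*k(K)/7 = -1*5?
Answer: 88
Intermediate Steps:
k(K) = 56 (k(K) = 21 - (-7)*5 = 21 - 7*(-5) = 21 + 35 = 56)
v(n) = -10 (v(n) = -3 + 7/(-1) = -3 + 7*(-1) = -3 - 7 = -10)
g(V, j) = 3 (g(V, j) = -2 + 5 = 3)
8*((24 - g((-3 + 0)², k(-5))) + v(2)) = 8*((24 - 1*3) - 10) = 8*((24 - 3) - 10) = 8*(21 - 10) = 8*11 = 88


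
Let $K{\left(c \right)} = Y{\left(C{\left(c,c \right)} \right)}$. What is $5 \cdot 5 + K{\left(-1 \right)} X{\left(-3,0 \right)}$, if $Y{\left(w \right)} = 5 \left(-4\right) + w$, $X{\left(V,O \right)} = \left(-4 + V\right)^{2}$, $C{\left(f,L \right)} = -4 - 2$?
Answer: $-1249$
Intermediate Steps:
$C{\left(f,L \right)} = -6$
$Y{\left(w \right)} = -20 + w$
$K{\left(c \right)} = -26$ ($K{\left(c \right)} = -20 - 6 = -26$)
$5 \cdot 5 + K{\left(-1 \right)} X{\left(-3,0 \right)} = 5 \cdot 5 - 26 \left(-4 - 3\right)^{2} = 25 - 26 \left(-7\right)^{2} = 25 - 1274 = -1249$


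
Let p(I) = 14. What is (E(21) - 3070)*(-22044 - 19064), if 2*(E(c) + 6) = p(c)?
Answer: 126160452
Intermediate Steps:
E(c) = 1 (E(c) = -6 + (1/2)*14 = -6 + 7 = 1)
(E(21) - 3070)*(-22044 - 19064) = (1 - 3070)*(-22044 - 19064) = -3069*(-41108) = 126160452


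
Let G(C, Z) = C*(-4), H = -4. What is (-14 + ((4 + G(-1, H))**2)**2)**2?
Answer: 16662724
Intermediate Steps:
G(C, Z) = -4*C
(-14 + ((4 + G(-1, H))**2)**2)**2 = (-14 + ((4 - 4*(-1))**2)**2)**2 = (-14 + ((4 + 4)**2)**2)**2 = (-14 + (8**2)**2)**2 = (-14 + 64**2)**2 = (-14 + 4096)**2 = 4082**2 = 16662724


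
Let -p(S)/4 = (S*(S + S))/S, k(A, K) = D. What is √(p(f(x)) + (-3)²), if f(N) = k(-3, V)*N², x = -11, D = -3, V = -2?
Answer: √2913 ≈ 53.972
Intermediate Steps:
k(A, K) = -3
f(N) = -3*N²
p(S) = -8*S (p(S) = -4*S*(S + S)/S = -4*S*(2*S)/S = -4*2*S²/S = -8*S)
√(p(f(x)) + (-3)²) = √(-(-24)*(-11)² + (-3)²) = √(-(-24)*121 + 9) = √(-8*(-363) + 9) = √(2904 + 9) = √2913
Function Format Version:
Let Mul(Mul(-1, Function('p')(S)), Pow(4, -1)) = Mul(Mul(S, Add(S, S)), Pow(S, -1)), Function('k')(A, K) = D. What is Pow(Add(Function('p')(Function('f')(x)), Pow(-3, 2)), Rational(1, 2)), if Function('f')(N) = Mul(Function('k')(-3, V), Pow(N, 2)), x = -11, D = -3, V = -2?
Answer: Pow(2913, Rational(1, 2)) ≈ 53.972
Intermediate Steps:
Function('k')(A, K) = -3
Function('f')(N) = Mul(-3, Pow(N, 2))
Function('p')(S) = Mul(-8, S) (Function('p')(S) = Mul(-4, Mul(Mul(S, Add(S, S)), Pow(S, -1))) = Mul(-4, Mul(Mul(S, Mul(2, S)), Pow(S, -1))) = Mul(-4, Mul(Mul(2, Pow(S, 2)), Pow(S, -1))) = Mul(-4, Mul(2, S)) = Mul(-8, S))
Pow(Add(Function('p')(Function('f')(x)), Pow(-3, 2)), Rational(1, 2)) = Pow(Add(Mul(-8, Mul(-3, Pow(-11, 2))), Pow(-3, 2)), Rational(1, 2)) = Pow(Add(Mul(-8, Mul(-3, 121)), 9), Rational(1, 2)) = Pow(Add(Mul(-8, -363), 9), Rational(1, 2)) = Pow(Add(2904, 9), Rational(1, 2)) = Pow(2913, Rational(1, 2))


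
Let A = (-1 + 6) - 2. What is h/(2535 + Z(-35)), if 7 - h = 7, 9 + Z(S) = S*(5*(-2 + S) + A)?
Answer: 0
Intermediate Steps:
A = 3 (A = 5 - 2 = 3)
Z(S) = -9 + S*(-7 + 5*S) (Z(S) = -9 + S*(5*(-2 + S) + 3) = -9 + S*((-10 + 5*S) + 3) = -9 + S*(-7 + 5*S))
h = 0 (h = 7 - 1*7 = 7 - 7 = 0)
h/(2535 + Z(-35)) = 0/(2535 + (-9 - 7*(-35) + 5*(-35)²)) = 0/(2535 + (-9 + 245 + 5*1225)) = 0/(2535 + (-9 + 245 + 6125)) = 0/(2535 + 6361) = 0/8896 = 0*(1/8896) = 0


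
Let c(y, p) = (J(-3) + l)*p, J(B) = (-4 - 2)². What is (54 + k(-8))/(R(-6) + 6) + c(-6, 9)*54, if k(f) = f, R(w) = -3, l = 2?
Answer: 55450/3 ≈ 18483.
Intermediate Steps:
J(B) = 36 (J(B) = (-6)² = 36)
c(y, p) = 38*p (c(y, p) = (36 + 2)*p = 38*p)
(54 + k(-8))/(R(-6) + 6) + c(-6, 9)*54 = (54 - 8)/(-3 + 6) + (38*9)*54 = 46/3 + 342*54 = 46*(⅓) + 18468 = 46/3 + 18468 = 55450/3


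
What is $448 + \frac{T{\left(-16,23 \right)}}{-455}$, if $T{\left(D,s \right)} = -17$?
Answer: $\frac{203857}{455} \approx 448.04$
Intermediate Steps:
$448 + \frac{T{\left(-16,23 \right)}}{-455} = 448 - \frac{17}{-455} = 448 - - \frac{17}{455} = 448 + \frac{17}{455} = \frac{203857}{455}$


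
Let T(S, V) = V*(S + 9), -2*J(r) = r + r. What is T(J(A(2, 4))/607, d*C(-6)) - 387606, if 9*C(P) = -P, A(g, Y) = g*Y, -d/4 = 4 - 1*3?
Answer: -705874166/1821 ≈ -3.8763e+5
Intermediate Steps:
d = -4 (d = -4*(4 - 1*3) = -4*(4 - 3) = -4*1 = -4)
A(g, Y) = Y*g
C(P) = -P/9 (C(P) = (-P)/9 = -P/9)
J(r) = -r (J(r) = -(r + r)/2 = -r)
T(S, V) = V*(9 + S)
T(J(A(2, 4))/607, d*C(-6)) - 387606 = (-(-4)*(-6)/9)*(9 - 4*2/607) - 387606 = (-4*⅔)*(9 - 1*8*(1/607)) - 387606 = -8*(9 - 8*1/607)/3 - 387606 = -8*(9 - 8/607)/3 - 387606 = -8/3*5455/607 - 387606 = -43640/1821 - 387606 = -705874166/1821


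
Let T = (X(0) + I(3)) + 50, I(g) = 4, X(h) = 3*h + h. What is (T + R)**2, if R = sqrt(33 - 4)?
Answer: (54 + sqrt(29))**2 ≈ 3526.6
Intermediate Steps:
X(h) = 4*h
T = 54 (T = (4*0 + 4) + 50 = (0 + 4) + 50 = 4 + 50 = 54)
R = sqrt(29) ≈ 5.3852
(T + R)**2 = (54 + sqrt(29))**2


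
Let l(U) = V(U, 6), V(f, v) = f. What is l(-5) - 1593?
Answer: -1598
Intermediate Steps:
l(U) = U
l(-5) - 1593 = -5 - 1593 = -1598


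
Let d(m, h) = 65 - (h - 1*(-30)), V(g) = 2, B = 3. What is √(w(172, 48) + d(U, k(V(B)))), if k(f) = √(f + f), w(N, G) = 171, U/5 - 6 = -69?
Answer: 2*√51 ≈ 14.283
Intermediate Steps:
U = -315 (U = 30 + 5*(-69) = 30 - 345 = -315)
k(f) = √2*√f (k(f) = √(2*f) = √2*√f)
d(m, h) = 35 - h (d(m, h) = 65 - (h + 30) = 65 - (30 + h) = 65 + (-30 - h) = 35 - h)
√(w(172, 48) + d(U, k(V(B)))) = √(171 + (35 - √2*√2)) = √(171 + (35 - 1*2)) = √(171 + (35 - 2)) = √(171 + 33) = √204 = 2*√51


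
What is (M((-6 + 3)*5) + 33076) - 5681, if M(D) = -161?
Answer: 27234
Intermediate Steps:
(M((-6 + 3)*5) + 33076) - 5681 = (-161 + 33076) - 5681 = 32915 - 5681 = 27234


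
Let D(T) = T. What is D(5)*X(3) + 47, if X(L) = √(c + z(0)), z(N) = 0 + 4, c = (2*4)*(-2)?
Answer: 47 + 10*I*√3 ≈ 47.0 + 17.32*I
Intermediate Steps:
c = -16 (c = 8*(-2) = -16)
z(N) = 4
X(L) = 2*I*√3 (X(L) = √(-16 + 4) = √(-12) = 2*I*√3)
D(5)*X(3) + 47 = 5*(2*I*√3) + 47 = 10*I*√3 + 47 = 47 + 10*I*√3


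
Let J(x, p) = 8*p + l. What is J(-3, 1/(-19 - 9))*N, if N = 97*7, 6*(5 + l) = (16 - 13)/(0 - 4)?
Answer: -29391/8 ≈ -3673.9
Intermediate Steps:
l = -41/8 (l = -5 + ((16 - 13)/(0 - 4))/6 = -5 + (3/(-4))/6 = -5 + (3*(-1/4))/6 = -5 + (1/6)*(-3/4) = -5 - 1/8 = -41/8 ≈ -5.1250)
J(x, p) = -41/8 + 8*p (J(x, p) = 8*p - 41/8 = -41/8 + 8*p)
N = 679
J(-3, 1/(-19 - 9))*N = (-41/8 + 8/(-19 - 9))*679 = (-41/8 + 8/(-28))*679 = (-41/8 + 8*(-1/28))*679 = (-41/8 - 2/7)*679 = -303/56*679 = -29391/8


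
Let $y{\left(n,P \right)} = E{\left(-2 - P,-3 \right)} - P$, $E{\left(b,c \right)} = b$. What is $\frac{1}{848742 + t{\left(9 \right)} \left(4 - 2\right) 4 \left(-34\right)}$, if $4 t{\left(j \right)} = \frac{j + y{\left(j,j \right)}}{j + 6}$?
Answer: $\frac{15}{12731878} \approx 1.1781 \cdot 10^{-6}$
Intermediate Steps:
$y{\left(n,P \right)} = -2 - 2 P$ ($y{\left(n,P \right)} = \left(-2 - P\right) - P = -2 - 2 P$)
$t{\left(j \right)} = \frac{-2 - j}{4 \left(6 + j\right)}$ ($t{\left(j \right)} = \frac{\left(j - \left(2 + 2 j\right)\right) \frac{1}{j + 6}}{4} = \frac{\left(-2 - j\right) \frac{1}{6 + j}}{4} = \frac{\frac{1}{6 + j} \left(-2 - j\right)}{4} = \frac{-2 - j}{4 \left(6 + j\right)}$)
$\frac{1}{848742 + t{\left(9 \right)} \left(4 - 2\right) 4 \left(-34\right)} = \frac{1}{848742 + \frac{-2 - 9}{4 \left(6 + 9\right)} \left(4 - 2\right) 4 \left(-34\right)} = \frac{1}{848742 + \frac{-2 - 9}{4 \cdot 15} \cdot 2 \cdot 4 \left(-34\right)} = \frac{1}{848742 + \frac{1}{4} \cdot \frac{1}{15} \left(-11\right) 8 \left(-34\right)} = \frac{1}{848742 + \left(- \frac{11}{60}\right) 8 \left(-34\right)} = \frac{1}{848742 - - \frac{748}{15}} = \frac{1}{848742 + \frac{748}{15}} = \frac{1}{\frac{12731878}{15}} = \frac{15}{12731878}$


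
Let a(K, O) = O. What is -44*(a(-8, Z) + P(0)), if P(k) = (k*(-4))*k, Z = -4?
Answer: 176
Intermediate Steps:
P(k) = -4*k² (P(k) = (-4*k)*k = -4*k²)
-44*(a(-8, Z) + P(0)) = -44*(-4 - 4*0²) = -44*(-4 - 4*0) = -44*(-4 + 0) = -44*(-4) = 176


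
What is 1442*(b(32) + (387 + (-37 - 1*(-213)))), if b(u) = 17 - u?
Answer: 790216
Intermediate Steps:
1442*(b(32) + (387 + (-37 - 1*(-213)))) = 1442*((17 - 1*32) + (387 + (-37 - 1*(-213)))) = 1442*((17 - 32) + (387 + (-37 + 213))) = 1442*(-15 + (387 + 176)) = 1442*(-15 + 563) = 1442*548 = 790216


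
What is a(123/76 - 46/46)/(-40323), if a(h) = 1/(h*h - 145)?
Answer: 5776/33682245453 ≈ 1.7148e-7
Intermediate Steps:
a(h) = 1/(-145 + h²) (a(h) = 1/(h² - 145) = 1/(-145 + h²))
a(123/76 - 46/46)/(-40323) = 1/(-145 + (123/76 - 46/46)²*(-40323)) = -1/40323/(-145 + (123*(1/76) - 46*1/46)²) = -1/40323/(-145 + (123/76 - 1)²) = -1/40323/(-145 + (47/76)²) = -1/40323/(-145 + 2209/5776) = -1/40323/(-835311/5776) = -5776/835311*(-1/40323) = 5776/33682245453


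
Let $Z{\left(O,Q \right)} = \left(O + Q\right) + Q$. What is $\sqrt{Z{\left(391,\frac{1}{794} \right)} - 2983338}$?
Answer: $\frac{i \sqrt{470139293326}}{397} \approx 1727.1 i$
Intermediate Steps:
$Z{\left(O,Q \right)} = O + 2 Q$
$\sqrt{Z{\left(391,\frac{1}{794} \right)} - 2983338} = \sqrt{\left(391 + \frac{2}{794}\right) - 2983338} = \sqrt{\left(391 + 2 \cdot \frac{1}{794}\right) - 2983338} = \sqrt{\left(391 + \frac{1}{397}\right) - 2983338} = \sqrt{\frac{155228}{397} - 2983338} = \sqrt{- \frac{1184229958}{397}} = \frac{i \sqrt{470139293326}}{397}$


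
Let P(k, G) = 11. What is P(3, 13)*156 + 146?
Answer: 1862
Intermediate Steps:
P(3, 13)*156 + 146 = 11*156 + 146 = 1716 + 146 = 1862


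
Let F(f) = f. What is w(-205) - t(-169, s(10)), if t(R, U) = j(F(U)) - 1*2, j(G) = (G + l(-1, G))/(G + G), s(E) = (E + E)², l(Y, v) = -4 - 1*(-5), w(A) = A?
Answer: -162801/800 ≈ -203.50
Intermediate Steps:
l(Y, v) = 1 (l(Y, v) = -4 + 5 = 1)
s(E) = 4*E² (s(E) = (2*E)² = 4*E²)
j(G) = (1 + G)/(2*G) (j(G) = (G + 1)/(G + G) = (1 + G)/((2*G)) = (1 + G)*(1/(2*G)) = (1 + G)/(2*G))
t(R, U) = -2 + (1 + U)/(2*U) (t(R, U) = (1 + U)/(2*U) - 1*2 = (1 + U)/(2*U) - 2 = -2 + (1 + U)/(2*U))
w(-205) - t(-169, s(10)) = -205 - (1 - 12*10²)/(2*(4*10²)) = -205 - (1 - 12*100)/(2*(4*100)) = -205 - (1 - 3*400)/(2*400) = -205 - (1 - 1200)/(2*400) = -205 - (-1199)/(2*400) = -205 - 1*(-1199/800) = -205 + 1199/800 = -162801/800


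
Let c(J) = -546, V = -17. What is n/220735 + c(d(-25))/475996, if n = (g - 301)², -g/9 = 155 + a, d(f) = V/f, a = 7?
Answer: 736324829183/52534488530 ≈ 14.016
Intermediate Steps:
d(f) = -17/f
g = -1458 (g = -9*(155 + 7) = -9*162 = -1458)
n = 3094081 (n = (-1458 - 301)² = (-1759)² = 3094081)
n/220735 + c(d(-25))/475996 = 3094081/220735 - 546/475996 = 3094081*(1/220735) - 546*1/475996 = 3094081/220735 - 273/237998 = 736324829183/52534488530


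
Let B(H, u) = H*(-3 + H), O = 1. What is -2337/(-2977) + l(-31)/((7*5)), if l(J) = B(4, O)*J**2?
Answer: 11525383/104195 ≈ 110.61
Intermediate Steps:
l(J) = 4*J**2 (l(J) = (4*(-3 + 4))*J**2 = (4*1)*J**2 = 4*J**2)
-2337/(-2977) + l(-31)/((7*5)) = -2337/(-2977) + (4*(-31)**2)/((7*5)) = -2337*(-1/2977) + (4*961)/35 = 2337/2977 + 3844*(1/35) = 2337/2977 + 3844/35 = 11525383/104195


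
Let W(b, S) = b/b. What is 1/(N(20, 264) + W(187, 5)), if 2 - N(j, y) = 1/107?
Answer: 107/320 ≈ 0.33437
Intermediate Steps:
W(b, S) = 1
N(j, y) = 213/107 (N(j, y) = 2 - 1/107 = 213/107)
1/(N(20, 264) + W(187, 5)) = 1/(213/107 + 1) = 1/(320/107) = 107/320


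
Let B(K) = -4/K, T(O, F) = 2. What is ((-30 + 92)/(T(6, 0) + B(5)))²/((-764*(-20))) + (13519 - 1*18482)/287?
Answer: -19303331/1127664 ≈ -17.118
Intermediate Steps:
((-30 + 92)/(T(6, 0) + B(5)))²/((-764*(-20))) + (13519 - 1*18482)/287 = ((-30 + 92)/(2 - 4/5))²/((-764*(-20))) + (13519 - 1*18482)/287 = (62/(2 - 4*⅕))²/15280 + (13519 - 18482)*(1/287) = (62/(2 - ⅘))²*(1/15280) - 4963*1/287 = (62/(6/5))²*(1/15280) - 709/41 = (62*(⅚))²*(1/15280) - 709/41 = (155/3)²*(1/15280) - 709/41 = (24025/9)*(1/15280) - 709/41 = 4805/27504 - 709/41 = -19303331/1127664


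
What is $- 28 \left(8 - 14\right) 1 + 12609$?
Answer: $12777$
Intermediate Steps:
$- 28 \left(8 - 14\right) 1 + 12609 = \left(-28\right) \left(-6\right) 1 + 12609 = 168 \cdot 1 + 12609 = 168 + 12609 = 12777$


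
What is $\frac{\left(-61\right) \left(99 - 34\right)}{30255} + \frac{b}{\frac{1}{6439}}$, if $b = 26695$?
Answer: $\frac{1040100973562}{6051} \approx 1.7189 \cdot 10^{8}$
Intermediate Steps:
$\frac{\left(-61\right) \left(99 - 34\right)}{30255} + \frac{b}{\frac{1}{6439}} = \frac{\left(-61\right) \left(99 - 34\right)}{30255} + \frac{26695}{\frac{1}{6439}} = \left(-61\right) 65 \cdot \frac{1}{30255} + 26695 \frac{1}{\frac{1}{6439}} = \left(-3965\right) \frac{1}{30255} + 26695 \cdot 6439 = - \frac{793}{6051} + 171889105 = \frac{1040100973562}{6051}$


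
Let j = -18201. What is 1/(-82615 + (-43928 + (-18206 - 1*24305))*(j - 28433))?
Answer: 1/4030913711 ≈ 2.4808e-10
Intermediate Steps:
1/(-82615 + (-43928 + (-18206 - 1*24305))*(j - 28433)) = 1/(-82615 + (-43928 + (-18206 - 1*24305))*(-18201 - 28433)) = 1/(-82615 + (-43928 + (-18206 - 24305))*(-46634)) = 1/(-82615 + (-43928 - 42511)*(-46634)) = 1/(-82615 - 86439*(-46634)) = 1/(-82615 + 4030996326) = 1/4030913711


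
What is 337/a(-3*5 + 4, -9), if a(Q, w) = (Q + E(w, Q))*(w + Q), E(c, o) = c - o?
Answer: 337/180 ≈ 1.8722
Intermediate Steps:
a(Q, w) = w*(Q + w) (a(Q, w) = (Q + (w - Q))*(w + Q) = w*(Q + w))
337/a(-3*5 + 4, -9) = 337/((-9*((-3*5 + 4) - 9))) = 337/((-9*((-15 + 4) - 9))) = 337/((-9*(-11 - 9))) = 337/((-9*(-20))) = 337/180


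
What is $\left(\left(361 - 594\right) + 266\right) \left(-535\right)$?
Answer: $-17655$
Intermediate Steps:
$\left(\left(361 - 594\right) + 266\right) \left(-535\right) = \left(-233 + 266\right) \left(-535\right) = 33 \left(-535\right) = -17655$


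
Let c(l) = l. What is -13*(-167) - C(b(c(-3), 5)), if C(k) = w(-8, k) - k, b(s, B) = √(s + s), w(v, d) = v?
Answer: 2179 + I*√6 ≈ 2179.0 + 2.4495*I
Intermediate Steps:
b(s, B) = √2*√s (b(s, B) = √(2*s) = √2*√s)
C(k) = -8 - k
-13*(-167) - C(b(c(-3), 5)) = -13*(-167) - (-8 - √2*√(-3)) = 2171 - (-8 - √2*I*√3) = 2171 - (-8 - I*√6) = 2171 + (8 + I*√6) = 2179 + I*√6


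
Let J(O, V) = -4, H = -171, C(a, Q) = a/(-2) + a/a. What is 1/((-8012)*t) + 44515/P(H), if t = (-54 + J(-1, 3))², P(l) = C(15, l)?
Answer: -2399569323053/350380784 ≈ -6848.5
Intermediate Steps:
C(a, Q) = 1 - a/2 (C(a, Q) = a*(-½) + 1 = -a/2 + 1 = 1 - a/2)
P(l) = -13/2 (P(l) = 1 - ½*15 = 1 - 15/2 = -13/2)
t = 3364 (t = (-54 - 4)² = (-58)² = 3364)
1/((-8012)*t) + 44515/P(H) = 1/(-8012*3364) + 44515/(-13/2) = -1/8012*1/3364 + 44515*(-2/13) = -1/26952368 - 89030/13 = -2399569323053/350380784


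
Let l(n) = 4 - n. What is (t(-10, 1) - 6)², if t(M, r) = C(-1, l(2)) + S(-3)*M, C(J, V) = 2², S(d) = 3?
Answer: 1024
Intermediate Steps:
C(J, V) = 4
t(M, r) = 4 + 3*M
(t(-10, 1) - 6)² = ((4 + 3*(-10)) - 6)² = ((4 - 30) - 6)² = (-26 - 6)² = (-32)² = 1024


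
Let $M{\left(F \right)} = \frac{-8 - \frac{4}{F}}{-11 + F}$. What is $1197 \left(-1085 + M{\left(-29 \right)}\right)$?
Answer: $- \frac{376567821}{290} \approx -1.2985 \cdot 10^{6}$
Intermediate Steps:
$M{\left(F \right)} = \frac{-8 - \frac{4}{F}}{-11 + F}$
$1197 \left(-1085 + M{\left(-29 \right)}\right) = 1197 \left(-1085 + \frac{4 \left(-1 - -58\right)}{\left(-29\right) \left(-11 - 29\right)}\right) = 1197 \left(-1085 + 4 \left(- \frac{1}{29}\right) \frac{1}{-40} \left(-1 + 58\right)\right) = 1197 \left(-1085 + 4 \left(- \frac{1}{29}\right) \left(- \frac{1}{40}\right) 57\right) = 1197 \left(-1085 + \frac{57}{290}\right) = 1197 \left(- \frac{314593}{290}\right) = - \frac{376567821}{290}$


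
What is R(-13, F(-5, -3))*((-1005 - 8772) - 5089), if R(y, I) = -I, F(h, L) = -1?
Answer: -14866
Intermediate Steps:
R(-13, F(-5, -3))*((-1005 - 8772) - 5089) = (-1*(-1))*((-1005 - 8772) - 5089) = 1*(-9777 - 5089) = 1*(-14866) = -14866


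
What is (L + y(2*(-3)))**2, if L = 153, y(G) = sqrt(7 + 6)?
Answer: (153 + sqrt(13))**2 ≈ 24525.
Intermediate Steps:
y(G) = sqrt(13)
(L + y(2*(-3)))**2 = (153 + sqrt(13))**2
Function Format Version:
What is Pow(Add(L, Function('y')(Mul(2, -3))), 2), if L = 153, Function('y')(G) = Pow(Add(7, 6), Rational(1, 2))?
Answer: Pow(Add(153, Pow(13, Rational(1, 2))), 2) ≈ 24525.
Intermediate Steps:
Function('y')(G) = Pow(13, Rational(1, 2))
Pow(Add(L, Function('y')(Mul(2, -3))), 2) = Pow(Add(153, Pow(13, Rational(1, 2))), 2)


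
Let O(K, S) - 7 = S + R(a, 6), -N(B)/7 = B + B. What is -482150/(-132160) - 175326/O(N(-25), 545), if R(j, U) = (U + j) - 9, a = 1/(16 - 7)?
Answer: -1472549801/4665248 ≈ -315.64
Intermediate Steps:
a = ⅑ (a = 1/9 = ⅑ ≈ 0.11111)
N(B) = -14*B (N(B) = -7*(B + B) = -14*B)
R(j, U) = -9 + U + j
O(K, S) = 37/9 + S (O(K, S) = 7 + (S + (-9 + 6 + ⅑)) = 7 + (S - 26/9) = 7 + (-26/9 + S) = 37/9 + S)
-482150/(-132160) - 175326/O(N(-25), 545) = -482150/(-132160) - 175326/(37/9 + 545) = -482150*(-1/132160) - 175326/4942/9 = 48215/13216 - 175326*9/4942 = 48215/13216 - 788967/2471 = -1472549801/4665248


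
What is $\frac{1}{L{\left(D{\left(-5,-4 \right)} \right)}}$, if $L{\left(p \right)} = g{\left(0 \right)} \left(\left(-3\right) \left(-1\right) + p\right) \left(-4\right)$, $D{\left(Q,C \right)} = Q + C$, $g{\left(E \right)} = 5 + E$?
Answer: $\frac{1}{120} \approx 0.0083333$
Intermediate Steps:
$D{\left(Q,C \right)} = C + Q$
$L{\left(p \right)} = -60 - 20 p$ ($L{\left(p \right)} = \left(5 + 0\right) \left(\left(-3\right) \left(-1\right) + p\right) \left(-4\right) = 5 \left(3 + p\right) \left(-4\right) = \left(15 + 5 p\right) \left(-4\right) = -60 - 20 p$)
$\frac{1}{L{\left(D{\left(-5,-4 \right)} \right)}} = \frac{1}{-60 - 20 \left(-4 - 5\right)} = \frac{1}{-60 - -180} = \frac{1}{-60 + 180} = \frac{1}{120}$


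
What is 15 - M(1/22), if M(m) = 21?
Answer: -6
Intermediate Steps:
15 - M(1/22) = 15 - 1*21 = 15 - 21 = -6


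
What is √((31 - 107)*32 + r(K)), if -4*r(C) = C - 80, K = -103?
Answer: I*√9545/2 ≈ 48.849*I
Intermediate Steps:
r(C) = 20 - C/4 (r(C) = -(C - 80)/4 = -(-80 + C)/4 = 20 - C/4)
√((31 - 107)*32 + r(K)) = √((31 - 107)*32 + (20 - ¼*(-103))) = √(-76*32 + (20 + 103/4)) = √(-2432 + 183/4) = √(-9545/4) = I*√9545/2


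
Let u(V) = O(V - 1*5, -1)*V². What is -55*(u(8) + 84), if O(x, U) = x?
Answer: -15180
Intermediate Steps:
u(V) = V²*(-5 + V) (u(V) = (V - 1*5)*V² = (V - 5)*V² = (-5 + V)*V² = V²*(-5 + V))
-55*(u(8) + 84) = -55*(8²*(-5 + 8) + 84) = -55*(64*3 + 84) = -55*(192 + 84) = -55*276 = -15180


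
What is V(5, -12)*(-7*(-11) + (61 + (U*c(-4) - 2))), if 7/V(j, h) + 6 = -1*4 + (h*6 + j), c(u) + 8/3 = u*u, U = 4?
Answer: -568/33 ≈ -17.212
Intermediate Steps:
c(u) = -8/3 + u**2 (c(u) = -8/3 + u*u = -8/3 + u**2)
V(j, h) = 7/(-10 + j + 6*h) (V(j, h) = 7/(-6 + (-1*4 + (h*6 + j))) = 7/(-6 + (-4 + (6*h + j))) = 7/(-6 + (-4 + (j + 6*h))) = 7/(-6 + (-4 + j + 6*h)) = 7/(-10 + j + 6*h))
V(5, -12)*(-7*(-11) + (61 + (U*c(-4) - 2))) = (7/(-10 + 5 + 6*(-12)))*(-7*(-11) + (61 + (4*(-8/3 + (-4)**2) - 2))) = (7/(-10 + 5 - 72))*(77 + (61 + (4*(-8/3 + 16) - 2))) = (7/(-77))*(77 + (61 + (4*(40/3) - 2))) = (7*(-1/77))*(77 + (61 + (160/3 - 2))) = -(77 + (61 + 154/3))/11 = -(77 + 337/3)/11 = -1/11*568/3 = -568/33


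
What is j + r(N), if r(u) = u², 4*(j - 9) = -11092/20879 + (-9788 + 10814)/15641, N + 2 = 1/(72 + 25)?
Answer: 78921575073409/6145364885102 ≈ 12.842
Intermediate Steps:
N = -193/97 (N = -2 + 1/(72 + 25) = -2 + 1/97 = -193/97 ≈ -1.9897)
j = 5802197843/653136878 (j = 9 + (-11092/20879 + (-9788 + 10814)/15641)/4 = 9 + (-11092*1/20879 + 1026*(1/15641))/4 = 9 + (-11092/20879 + 1026/15641)/4 = 9 + (¼)*(-152068118/326568439) = 9 - 76034059/653136878 = 5802197843/653136878 ≈ 8.8836)
j + r(N) = 5802197843/653136878 + (-193/97)² = 5802197843/653136878 + 37249/9409 = 78921575073409/6145364885102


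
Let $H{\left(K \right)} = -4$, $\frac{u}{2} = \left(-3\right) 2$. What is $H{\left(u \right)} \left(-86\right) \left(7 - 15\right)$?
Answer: $-2752$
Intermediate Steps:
$u = -12$ ($u = 2 \left(\left(-3\right) 2\right) = 2 \left(-6\right) = -12$)
$H{\left(u \right)} \left(-86\right) \left(7 - 15\right) = \left(-4\right) \left(-86\right) \left(7 - 15\right) = 344 \left(7 - 15\right) = 344 \left(-8\right) = -2752$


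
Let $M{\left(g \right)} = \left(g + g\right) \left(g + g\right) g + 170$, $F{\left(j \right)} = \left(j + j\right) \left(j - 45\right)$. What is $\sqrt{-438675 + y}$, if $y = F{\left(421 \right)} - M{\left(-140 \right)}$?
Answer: $\sqrt{10853747} \approx 3294.5$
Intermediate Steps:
$F{\left(j \right)} = 2 j \left(-45 + j\right)$
$M{\left(g \right)} = 170 + 4 g^{3}$ ($M{\left(g \right)} = 2 g 2 g g + 170 = 4 g^{2} g + 170 = 4 g^{3} + 170 = 170 + 4 g^{3}$)
$y = 11292422$ ($y = 2 \cdot 421 \left(-45 + 421\right) - \left(170 + 4 \left(-140\right)^{3}\right) = 2 \cdot 421 \cdot 376 - \left(170 + 4 \left(-2744000\right)\right) = 316592 - \left(170 - 10976000\right) = 316592 - -10975830 = 316592 + 10975830 = 11292422$)
$\sqrt{-438675 + y} = \sqrt{-438675 + 11292422} = \sqrt{10853747}$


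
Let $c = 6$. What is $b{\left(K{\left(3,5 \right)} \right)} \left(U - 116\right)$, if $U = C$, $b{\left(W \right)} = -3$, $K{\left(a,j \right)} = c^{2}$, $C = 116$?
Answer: $0$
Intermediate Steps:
$K{\left(a,j \right)} = 36$ ($K{\left(a,j \right)} = 6^{2} = 36$)
$U = 116$
$b{\left(K{\left(3,5 \right)} \right)} \left(U - 116\right) = - 3 \left(116 - 116\right) = \left(-3\right) 0 = 0$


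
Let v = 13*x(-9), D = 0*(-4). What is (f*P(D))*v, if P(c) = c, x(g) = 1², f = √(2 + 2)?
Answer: 0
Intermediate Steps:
f = 2 (f = √4 = 2)
D = 0
x(g) = 1
v = 13 (v = 13*1 = 13)
(f*P(D))*v = (2*0)*13 = 0*13 = 0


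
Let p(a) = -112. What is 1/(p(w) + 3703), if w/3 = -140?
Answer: 1/3591 ≈ 0.00027847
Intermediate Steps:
w = -420 (w = 3*(-140) = -420)
1/(p(w) + 3703) = 1/(-112 + 3703) = 1/3591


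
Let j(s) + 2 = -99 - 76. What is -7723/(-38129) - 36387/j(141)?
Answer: 462922298/2249611 ≈ 205.78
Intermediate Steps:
j(s) = -177 (j(s) = -2 + (-99 - 76) = -2 - 175 = -177)
-7723/(-38129) - 36387/j(141) = -7723/(-38129) - 36387/(-177) = -7723*(-1/38129) - 36387*(-1/177) = 7723/38129 + 12129/59 = 462922298/2249611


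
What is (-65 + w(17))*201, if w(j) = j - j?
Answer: -13065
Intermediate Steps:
w(j) = 0
(-65 + w(17))*201 = (-65 + 0)*201 = -65*201 = -13065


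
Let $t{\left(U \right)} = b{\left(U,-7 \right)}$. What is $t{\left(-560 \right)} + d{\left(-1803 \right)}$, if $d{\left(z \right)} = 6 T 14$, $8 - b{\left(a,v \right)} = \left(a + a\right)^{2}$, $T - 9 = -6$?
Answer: $-1254140$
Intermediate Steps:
$T = 3$ ($T = 9 - 6 = 3$)
$b{\left(a,v \right)} = 8 - 4 a^{2}$ ($b{\left(a,v \right)} = 8 - \left(a + a\right)^{2} = 8 - \left(2 a\right)^{2} = 8 - 4 a^{2}$)
$d{\left(z \right)} = 252$ ($d{\left(z \right)} = 6 \cdot 3 \cdot 14 = 18 \cdot 14 = 252$)
$t{\left(U \right)} = 8 - 4 U^{2}$
$t{\left(-560 \right)} + d{\left(-1803 \right)} = \left(8 - 4 \left(-560\right)^{2}\right) + 252 = \left(8 - 1254400\right) + 252 = -1254392 + 252 = -1254140$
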